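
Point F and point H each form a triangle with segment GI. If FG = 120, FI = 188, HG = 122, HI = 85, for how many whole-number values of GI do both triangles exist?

138

From triangle FGI: 68 < GI < 308.
From triangle HGI: 37 < GI < 207.
Intersection: 68 < GI < 207, so integers 69 through 206: 138 values.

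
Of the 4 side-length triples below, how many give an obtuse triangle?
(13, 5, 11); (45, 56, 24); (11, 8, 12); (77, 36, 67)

(13,5,11): 5²+11² = 146 < 169 = 13² → obtuse
(45,56,24): 24²+45² = 2601 < 3136 = 56² → obtuse
(11,8,12): 8²+11² = 185 > 144 = 12² → acute
(77,36,67): 36²+67² = 5785 < 5929 = 77² → obtuse
3 of the 4 are obtuse.

3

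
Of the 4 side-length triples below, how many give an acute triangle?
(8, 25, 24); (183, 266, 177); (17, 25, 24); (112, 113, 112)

(8,25,24): 8²+24² = 640 > 625 = 25² → acute
(183,266,177): 177²+183² = 64818 < 70756 = 266² → obtuse
(17,25,24): 17²+24² = 865 > 625 = 25² → acute
(112,113,112): 112²+112² = 25088 > 12769 = 113² → acute
3 of the 4 are acute.

3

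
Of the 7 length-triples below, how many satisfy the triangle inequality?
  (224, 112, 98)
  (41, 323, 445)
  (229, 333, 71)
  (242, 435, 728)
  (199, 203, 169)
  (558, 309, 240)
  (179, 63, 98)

(98,112,224): 98+112 ≤ 224 → not valid
(41,323,445): 41+323 ≤ 445 → not valid
(71,229,333): 71+229 ≤ 333 → not valid
(242,435,728): 242+435 ≤ 728 → not valid
(169,199,203): 169+199 > 203 → valid
(240,309,558): 240+309 ≤ 558 → not valid
(63,98,179): 63+98 ≤ 179 → not valid
1 of the 7 triples forms a triangle.

1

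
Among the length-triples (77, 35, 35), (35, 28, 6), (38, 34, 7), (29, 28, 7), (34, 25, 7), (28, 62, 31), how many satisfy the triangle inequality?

2

(35,35,77): 35+35 ≤ 77 → not valid
(6,28,35): 6+28 ≤ 35 → not valid
(7,34,38): 7+34 > 38 → valid
(7,28,29): 7+28 > 29 → valid
(7,25,34): 7+25 ≤ 34 → not valid
(28,31,62): 28+31 ≤ 62 → not valid
2 of the 6 triples form a triangle.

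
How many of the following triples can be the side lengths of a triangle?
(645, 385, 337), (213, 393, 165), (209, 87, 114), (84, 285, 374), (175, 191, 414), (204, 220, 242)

2

(337,385,645): 337+385 > 645 → valid
(165,213,393): 165+213 ≤ 393 → not valid
(87,114,209): 87+114 ≤ 209 → not valid
(84,285,374): 84+285 ≤ 374 → not valid
(175,191,414): 175+191 ≤ 414 → not valid
(204,220,242): 204+220 > 242 → valid
2 of the 6 triples form a triangle.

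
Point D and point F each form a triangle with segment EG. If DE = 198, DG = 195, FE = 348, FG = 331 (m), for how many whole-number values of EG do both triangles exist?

375

From triangle DEG: 3 < EG < 393.
From triangle FEG: 17 < EG < 679.
Intersection: 17 < EG < 393, so integers 18 through 392: 375 values.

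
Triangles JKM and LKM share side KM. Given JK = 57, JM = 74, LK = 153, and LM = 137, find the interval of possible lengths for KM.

17 < KM < 131

From triangle JKM: |57 − 74| < KM < 57 + 74, i.e. 17 < KM < 131.
From triangle LKM: 16 < KM < 290.
Both must hold, so KM lies in the intersection.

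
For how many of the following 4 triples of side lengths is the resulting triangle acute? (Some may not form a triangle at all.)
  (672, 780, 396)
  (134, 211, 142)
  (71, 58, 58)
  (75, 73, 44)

2

(672,780,396): 396²+672² = 608400 = 780² → right
(134,211,142): 134²+142² = 38120 < 44521 = 211² → obtuse
(71,58,58): 58²+58² = 6728 > 5041 = 71² → acute
(75,73,44): 44²+73² = 7265 > 5625 = 75² → acute
2 of the 4 are acute.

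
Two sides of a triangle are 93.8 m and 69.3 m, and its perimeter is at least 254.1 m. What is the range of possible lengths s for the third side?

Triangle inequality alone gives 24.5 < s < 163.1.
The perimeter condition gives s ≥ 254.1 − 93.8 − 69.3 = 91.0.
Intersecting the two: 91.0 ≤ s < 163.1.

91.0 ≤ s < 163.1 m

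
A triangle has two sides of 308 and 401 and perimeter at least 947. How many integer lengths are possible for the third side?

Triangle inequality: 93 < x < 709. Perimeter ≥ 947 gives x ≥ 947 − 308 − 401 = 238.
So 238 ≤ x < 709; integers 238 through 708: 471 values.

471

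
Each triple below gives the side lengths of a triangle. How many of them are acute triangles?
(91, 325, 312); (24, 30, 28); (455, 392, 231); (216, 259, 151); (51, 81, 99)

2

(91,325,312): 91²+312² = 105625 = 325² → right
(24,30,28): 24²+28² = 1360 > 900 = 30² → acute
(455,392,231): 231²+392² = 207025 = 455² → right
(216,259,151): 151²+216² = 69457 > 67081 = 259² → acute
(51,81,99): 51²+81² = 9162 < 9801 = 99² → obtuse
2 of the 5 are acute.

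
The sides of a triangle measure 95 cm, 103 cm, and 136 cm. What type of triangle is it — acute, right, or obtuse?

acute

Compare the square of the longest side to the sum of squares of the other two: 95² + 103² = 19634 > 18496 = 136².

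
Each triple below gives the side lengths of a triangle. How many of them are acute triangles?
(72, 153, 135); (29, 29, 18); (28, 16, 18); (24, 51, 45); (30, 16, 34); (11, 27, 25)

2

(72,153,135): 72²+135² = 23409 = 153² → right
(29,29,18): 18²+29² = 1165 > 841 = 29² → acute
(28,16,18): 16²+18² = 580 < 784 = 28² → obtuse
(24,51,45): 24²+45² = 2601 = 51² → right
(30,16,34): 16²+30² = 1156 = 34² → right
(11,27,25): 11²+25² = 746 > 729 = 27² → acute
2 of the 6 are acute.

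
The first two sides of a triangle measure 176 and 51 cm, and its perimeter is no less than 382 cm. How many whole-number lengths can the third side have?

72

Triangle inequality: 125 < x < 227. Perimeter ≥ 382 gives x ≥ 382 − 176 − 51 = 155.
So 155 ≤ x < 227; integers 155 through 226: 72 values.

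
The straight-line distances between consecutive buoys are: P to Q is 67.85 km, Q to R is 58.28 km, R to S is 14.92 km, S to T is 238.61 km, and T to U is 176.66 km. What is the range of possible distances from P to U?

0 ≤ PU ≤ 556.32 km

The maximum is all hops collinear in one direction: 67.85 + 58.28 + 14.92 + 238.61 + 176.66 = 556.32.
The longest hop is 238.61; the others sum to 317.71. Since 238.61 ≤ 317.71, the path can fold back on itself completely, so the minimum distance is 0.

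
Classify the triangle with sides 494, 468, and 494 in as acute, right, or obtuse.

acute

Compare the square of the longest side to the sum of squares of the other two: 468² + 494² = 463060 > 244036 = 494².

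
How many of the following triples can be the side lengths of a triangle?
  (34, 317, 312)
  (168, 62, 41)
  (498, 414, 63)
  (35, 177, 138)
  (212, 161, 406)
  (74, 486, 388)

(34,312,317): 34+312 > 317 → valid
(41,62,168): 41+62 ≤ 168 → not valid
(63,414,498): 63+414 ≤ 498 → not valid
(35,138,177): 35+138 ≤ 177 → not valid
(161,212,406): 161+212 ≤ 406 → not valid
(74,388,486): 74+388 ≤ 486 → not valid
1 of the 6 triples forms a triangle.

1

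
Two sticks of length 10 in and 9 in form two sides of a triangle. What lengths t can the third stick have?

By the triangle inequality, t must be less than 10 + 9 = 19 and greater than |10 − 9| = 1.

1 < t < 19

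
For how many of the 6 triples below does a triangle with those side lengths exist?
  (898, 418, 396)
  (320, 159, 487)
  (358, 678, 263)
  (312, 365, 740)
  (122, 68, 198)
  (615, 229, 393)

(396,418,898): 396+418 ≤ 898 → not valid
(159,320,487): 159+320 ≤ 487 → not valid
(263,358,678): 263+358 ≤ 678 → not valid
(312,365,740): 312+365 ≤ 740 → not valid
(68,122,198): 68+122 ≤ 198 → not valid
(229,393,615): 229+393 > 615 → valid
1 of the 6 triples forms a triangle.

1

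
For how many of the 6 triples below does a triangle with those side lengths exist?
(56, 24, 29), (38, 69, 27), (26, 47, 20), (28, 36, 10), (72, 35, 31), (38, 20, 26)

2

(24,29,56): 24+29 ≤ 56 → not valid
(27,38,69): 27+38 ≤ 69 → not valid
(20,26,47): 20+26 ≤ 47 → not valid
(10,28,36): 10+28 > 36 → valid
(31,35,72): 31+35 ≤ 72 → not valid
(20,26,38): 20+26 > 38 → valid
2 of the 6 triples form a triangle.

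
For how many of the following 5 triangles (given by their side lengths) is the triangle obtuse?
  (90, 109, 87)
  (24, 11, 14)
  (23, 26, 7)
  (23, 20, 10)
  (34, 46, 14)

(90,109,87): 87²+90² = 15669 > 11881 = 109² → acute
(24,11,14): 11²+14² = 317 < 576 = 24² → obtuse
(23,26,7): 7²+23² = 578 < 676 = 26² → obtuse
(23,20,10): 10²+20² = 500 < 529 = 23² → obtuse
(34,46,14): 14²+34² = 1352 < 2116 = 46² → obtuse
4 of the 5 are obtuse.

4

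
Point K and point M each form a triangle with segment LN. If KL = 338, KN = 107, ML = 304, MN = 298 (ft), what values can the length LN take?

From triangle KLN: |338 − 107| < LN < 338 + 107, i.e. 231 < LN < 445.
From triangle MLN: 6 < LN < 602.
Both must hold, so LN lies in the intersection.

231 < LN < 445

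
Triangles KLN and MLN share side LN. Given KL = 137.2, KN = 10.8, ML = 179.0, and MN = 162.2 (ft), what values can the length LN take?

126.4 < LN < 148.0

From triangle KLN: |137.2 − 10.8| < LN < 137.2 + 10.8, i.e. 126.4 < LN < 148.0.
From triangle MLN: 16.8 < LN < 341.2.
Both must hold, so LN lies in the intersection.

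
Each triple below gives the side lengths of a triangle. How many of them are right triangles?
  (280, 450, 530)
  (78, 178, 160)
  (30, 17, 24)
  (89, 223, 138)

(280,450,530): 280²+450² = 280900 = 530² → right
(78,178,160): 78²+160² = 31684 = 178² → right
(30,17,24): 17²+24² = 865 < 900 = 30² → obtuse
(89,223,138): 89²+138² = 26965 < 49729 = 223² → obtuse
2 of the 4 are right.

2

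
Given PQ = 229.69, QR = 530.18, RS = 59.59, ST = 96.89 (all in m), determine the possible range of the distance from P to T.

144.01 ≤ PT ≤ 916.35 m

The maximum is all hops collinear in one direction: 229.69 + 530.18 + 59.59 + 96.89 = 916.35.
The longest hop is 530.18; the others sum to 386.17. Folding the others back against it leaves at least 530.18 − 386.17 = 144.01.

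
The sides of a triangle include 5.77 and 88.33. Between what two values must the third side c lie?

By the triangle inequality, c must be less than 5.77 + 88.33 = 94.10 and greater than |5.77 − 88.33| = 82.56.

82.56 < c < 94.10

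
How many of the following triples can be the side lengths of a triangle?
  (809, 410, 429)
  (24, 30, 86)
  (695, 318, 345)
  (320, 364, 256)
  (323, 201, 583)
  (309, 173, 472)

3

(410,429,809): 410+429 > 809 → valid
(24,30,86): 24+30 ≤ 86 → not valid
(318,345,695): 318+345 ≤ 695 → not valid
(256,320,364): 256+320 > 364 → valid
(201,323,583): 201+323 ≤ 583 → not valid
(173,309,472): 173+309 > 472 → valid
3 of the 6 triples form a triangle.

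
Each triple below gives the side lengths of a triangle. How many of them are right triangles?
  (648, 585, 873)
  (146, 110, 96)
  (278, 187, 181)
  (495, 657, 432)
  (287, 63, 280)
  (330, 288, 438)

(648,585,873): 585²+648² = 762129 = 873² → right
(146,110,96): 96²+110² = 21316 = 146² → right
(278,187,181): 181²+187² = 67730 < 77284 = 278² → obtuse
(495,657,432): 432²+495² = 431649 = 657² → right
(287,63,280): 63²+280² = 82369 = 287² → right
(330,288,438): 288²+330² = 191844 = 438² → right
5 of the 6 are right.

5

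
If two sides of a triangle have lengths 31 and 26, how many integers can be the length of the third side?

51

The third side lies in the open interval (5, 57).
Integers from 6 to 56 inclusive: 56 − 6 + 1 = 51.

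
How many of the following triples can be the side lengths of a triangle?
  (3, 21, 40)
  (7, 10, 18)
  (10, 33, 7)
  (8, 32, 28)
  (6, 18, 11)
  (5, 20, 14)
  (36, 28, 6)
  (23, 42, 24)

(3,21,40): 3+21 ≤ 40 → not valid
(7,10,18): 7+10 ≤ 18 → not valid
(7,10,33): 7+10 ≤ 33 → not valid
(8,28,32): 8+28 > 32 → valid
(6,11,18): 6+11 ≤ 18 → not valid
(5,14,20): 5+14 ≤ 20 → not valid
(6,28,36): 6+28 ≤ 36 → not valid
(23,24,42): 23+24 > 42 → valid
2 of the 8 triples form a triangle.

2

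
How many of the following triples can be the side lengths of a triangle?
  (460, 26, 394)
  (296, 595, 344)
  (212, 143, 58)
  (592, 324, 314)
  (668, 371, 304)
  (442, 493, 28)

(26,394,460): 26+394 ≤ 460 → not valid
(296,344,595): 296+344 > 595 → valid
(58,143,212): 58+143 ≤ 212 → not valid
(314,324,592): 314+324 > 592 → valid
(304,371,668): 304+371 > 668 → valid
(28,442,493): 28+442 ≤ 493 → not valid
3 of the 6 triples form a triangle.

3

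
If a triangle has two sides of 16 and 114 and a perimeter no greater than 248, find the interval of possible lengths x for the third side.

Triangle inequality alone gives 98 < x < 130.
The perimeter condition gives x ≤ 248 − 16 − 114 = 118.
Intersecting the two: 98 < x ≤ 118.

98 < x ≤ 118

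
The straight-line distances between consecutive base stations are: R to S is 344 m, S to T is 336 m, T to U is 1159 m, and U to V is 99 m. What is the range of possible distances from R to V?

The maximum is all hops collinear in one direction: 344 + 336 + 1159 + 99 = 1938.
The longest hop is 1159; the others sum to 779. Folding the others back against it leaves at least 1159 − 779 = 380.

380 ≤ RV ≤ 1938 m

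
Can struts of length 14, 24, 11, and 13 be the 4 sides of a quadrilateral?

A quadrilateral exists iff every side is shorter than the sum of the others — equivalently, the longest side is less than the sum of the rest.
Longest side 24 < 38 (sum of the remaining 3), so yes.

Yes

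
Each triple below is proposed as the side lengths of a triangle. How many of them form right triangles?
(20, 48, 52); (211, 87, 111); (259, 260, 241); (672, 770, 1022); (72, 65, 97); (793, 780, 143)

4

(20,48,52): 20²+48² = 2704 = 52² → right
(211,87,111): 87+111 ≤ 211, not a triangle
(259,260,241): 241²+259² = 125162 > 67600 = 260² → acute
(672,770,1022): 672²+770² = 1044484 = 1022² → right
(72,65,97): 65²+72² = 9409 = 97² → right
(793,780,143): 143²+780² = 628849 = 793² → right
4 of the 6 are right.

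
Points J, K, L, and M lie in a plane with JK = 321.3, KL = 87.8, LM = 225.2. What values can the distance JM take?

The maximum is all hops collinear in one direction: 321.3 + 87.8 + 225.2 = 634.3.
The longest hop is 321.3; the others sum to 313.0. Folding the others back against it leaves at least 321.3 − 313.0 = 8.3.

8.3 ≤ JM ≤ 634.3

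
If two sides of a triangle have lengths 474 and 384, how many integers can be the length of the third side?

767

The third side lies in the open interval (90, 858).
Integers from 91 to 857 inclusive: 857 − 91 + 1 = 767.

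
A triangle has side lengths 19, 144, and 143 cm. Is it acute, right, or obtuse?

Compare the square of the longest side to the sum of squares of the other two: 19² + 143² = 20810 > 20736 = 144².

acute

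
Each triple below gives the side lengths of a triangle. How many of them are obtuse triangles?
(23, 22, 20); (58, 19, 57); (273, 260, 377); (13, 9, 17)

1

(23,22,20): 20²+22² = 884 > 529 = 23² → acute
(58,19,57): 19²+57² = 3610 > 3364 = 58² → acute
(273,260,377): 260²+273² = 142129 = 377² → right
(13,9,17): 9²+13² = 250 < 289 = 17² → obtuse
1 of the 4 is obtuse.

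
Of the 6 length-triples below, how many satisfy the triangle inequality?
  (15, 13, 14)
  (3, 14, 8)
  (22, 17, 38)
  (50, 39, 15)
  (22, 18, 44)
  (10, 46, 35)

(13,14,15): 13+14 > 15 → valid
(3,8,14): 3+8 ≤ 14 → not valid
(17,22,38): 17+22 > 38 → valid
(15,39,50): 15+39 > 50 → valid
(18,22,44): 18+22 ≤ 44 → not valid
(10,35,46): 10+35 ≤ 46 → not valid
3 of the 6 triples form a triangle.

3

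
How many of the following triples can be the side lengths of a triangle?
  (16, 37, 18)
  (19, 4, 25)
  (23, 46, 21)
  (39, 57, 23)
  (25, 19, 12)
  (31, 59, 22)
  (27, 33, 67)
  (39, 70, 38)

3

(16,18,37): 16+18 ≤ 37 → not valid
(4,19,25): 4+19 ≤ 25 → not valid
(21,23,46): 21+23 ≤ 46 → not valid
(23,39,57): 23+39 > 57 → valid
(12,19,25): 12+19 > 25 → valid
(22,31,59): 22+31 ≤ 59 → not valid
(27,33,67): 27+33 ≤ 67 → not valid
(38,39,70): 38+39 > 70 → valid
3 of the 8 triples form a triangle.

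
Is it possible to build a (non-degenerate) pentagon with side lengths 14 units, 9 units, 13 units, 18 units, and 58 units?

No

For a pentagon, each side must be shorter than the sum of the others.
Here the longest side is 58, but the remaining 4 sides sum to only 54.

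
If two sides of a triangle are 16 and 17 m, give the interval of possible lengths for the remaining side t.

1 < t < 33 (m)

By the triangle inequality, t must be less than 16 + 17 = 33 and greater than |16 − 17| = 1.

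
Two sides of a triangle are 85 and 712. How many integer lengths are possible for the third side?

169

The third side lies in the open interval (627, 797).
Integers from 628 to 796 inclusive: 796 − 628 + 1 = 169.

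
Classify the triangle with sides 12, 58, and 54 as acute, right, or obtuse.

Compare the square of the longest side to the sum of squares of the other two: 12² + 54² = 3060 < 3364 = 58².

obtuse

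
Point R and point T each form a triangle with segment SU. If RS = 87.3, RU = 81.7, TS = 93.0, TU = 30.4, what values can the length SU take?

From triangle RSU: |87.3 − 81.7| < SU < 87.3 + 81.7, i.e. 5.6 < SU < 169.0.
From triangle TSU: 62.6 < SU < 123.4.
Both must hold, so SU lies in the intersection.

62.6 < SU < 123.4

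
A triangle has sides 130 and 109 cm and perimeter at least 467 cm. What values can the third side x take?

Triangle inequality alone gives 21 < x < 239.
The perimeter condition gives x ≥ 467 − 130 − 109 = 228.
Intersecting the two: 228 ≤ x < 239.

228 ≤ x < 239 cm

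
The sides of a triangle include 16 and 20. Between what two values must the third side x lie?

4 < x < 36

By the triangle inequality, x must be less than 16 + 20 = 36 and greater than |16 − 20| = 4.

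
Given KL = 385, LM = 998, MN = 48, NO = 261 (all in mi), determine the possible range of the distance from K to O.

The maximum is all hops collinear in one direction: 385 + 998 + 48 + 261 = 1692.
The longest hop is 998; the others sum to 694. Folding the others back against it leaves at least 998 − 694 = 304.

304 ≤ KO ≤ 1692 mi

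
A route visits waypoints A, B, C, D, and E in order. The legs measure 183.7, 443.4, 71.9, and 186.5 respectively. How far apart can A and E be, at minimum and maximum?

The maximum is all hops collinear in one direction: 183.7 + 443.4 + 71.9 + 186.5 = 885.5.
The longest hop is 443.4; the others sum to 442.1. Folding the others back against it leaves at least 443.4 − 442.1 = 1.3.

1.3 ≤ AE ≤ 885.5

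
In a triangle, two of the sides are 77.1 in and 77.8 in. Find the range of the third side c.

0.7 < c < 154.9 (in)

By the triangle inequality, c must be less than 77.1 + 77.8 = 154.9 and greater than |77.1 − 77.8| = 0.7.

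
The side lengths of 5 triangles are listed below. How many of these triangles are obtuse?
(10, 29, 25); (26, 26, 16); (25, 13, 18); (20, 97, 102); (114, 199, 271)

(10,29,25): 10²+25² = 725 < 841 = 29² → obtuse
(26,26,16): 16²+26² = 932 > 676 = 26² → acute
(25,13,18): 13²+18² = 493 < 625 = 25² → obtuse
(20,97,102): 20²+97² = 9809 < 10404 = 102² → obtuse
(114,199,271): 114²+199² = 52597 < 73441 = 271² → obtuse
4 of the 5 are obtuse.

4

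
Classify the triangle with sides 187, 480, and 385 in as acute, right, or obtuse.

obtuse

Compare the square of the longest side to the sum of squares of the other two: 187² + 385² = 183194 < 230400 = 480².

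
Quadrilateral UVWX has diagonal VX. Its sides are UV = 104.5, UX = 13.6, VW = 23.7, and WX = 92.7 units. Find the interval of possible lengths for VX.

From triangle UVX: |104.5 − 13.6| < VX < 104.5 + 13.6, i.e. 90.9 < VX < 118.1.
From triangle WVX: 69.0 < VX < 116.4.
Both must hold, so VX lies in the intersection.

90.9 < VX < 116.4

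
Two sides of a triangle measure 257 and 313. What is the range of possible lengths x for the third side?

56 < x < 570

By the triangle inequality, x must be less than 257 + 313 = 570 and greater than |257 − 313| = 56.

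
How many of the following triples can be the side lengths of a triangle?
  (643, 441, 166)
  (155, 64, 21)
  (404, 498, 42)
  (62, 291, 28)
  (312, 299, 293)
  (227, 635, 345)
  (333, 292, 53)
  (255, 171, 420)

(166,441,643): 166+441 ≤ 643 → not valid
(21,64,155): 21+64 ≤ 155 → not valid
(42,404,498): 42+404 ≤ 498 → not valid
(28,62,291): 28+62 ≤ 291 → not valid
(293,299,312): 293+299 > 312 → valid
(227,345,635): 227+345 ≤ 635 → not valid
(53,292,333): 53+292 > 333 → valid
(171,255,420): 171+255 > 420 → valid
3 of the 8 triples form a triangle.

3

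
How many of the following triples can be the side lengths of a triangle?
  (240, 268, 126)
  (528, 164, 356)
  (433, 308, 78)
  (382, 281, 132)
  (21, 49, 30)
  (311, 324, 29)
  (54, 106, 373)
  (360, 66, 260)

(126,240,268): 126+240 > 268 → valid
(164,356,528): 164+356 ≤ 528 → not valid
(78,308,433): 78+308 ≤ 433 → not valid
(132,281,382): 132+281 > 382 → valid
(21,30,49): 21+30 > 49 → valid
(29,311,324): 29+311 > 324 → valid
(54,106,373): 54+106 ≤ 373 → not valid
(66,260,360): 66+260 ≤ 360 → not valid
4 of the 8 triples form a triangle.

4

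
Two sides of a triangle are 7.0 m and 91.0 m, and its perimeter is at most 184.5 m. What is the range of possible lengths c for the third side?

Triangle inequality alone gives 84.0 < c < 98.0.
The perimeter condition gives c ≤ 184.5 − 7.0 − 91.0 = 86.5.
Intersecting the two: 84.0 < c ≤ 86.5.

84.0 < c ≤ 86.5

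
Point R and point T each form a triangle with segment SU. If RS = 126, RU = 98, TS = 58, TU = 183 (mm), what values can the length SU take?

125 < SU < 224

From triangle RSU: |126 − 98| < SU < 126 + 98, i.e. 28 < SU < 224.
From triangle TSU: 125 < SU < 241.
Both must hold, so SU lies in the intersection.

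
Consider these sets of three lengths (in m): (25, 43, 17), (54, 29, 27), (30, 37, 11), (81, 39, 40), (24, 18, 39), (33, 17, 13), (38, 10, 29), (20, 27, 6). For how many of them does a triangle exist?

4

(17,25,43): 17+25 ≤ 43 → not valid
(27,29,54): 27+29 > 54 → valid
(11,30,37): 11+30 > 37 → valid
(39,40,81): 39+40 ≤ 81 → not valid
(18,24,39): 18+24 > 39 → valid
(13,17,33): 13+17 ≤ 33 → not valid
(10,29,38): 10+29 > 38 → valid
(6,20,27): 6+20 ≤ 27 → not valid
4 of the 8 triples form a triangle.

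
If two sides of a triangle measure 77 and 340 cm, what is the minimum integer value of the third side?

The third side must be strictly greater than |77 − 340| = 263.
The smallest integer above 263 is 264.

264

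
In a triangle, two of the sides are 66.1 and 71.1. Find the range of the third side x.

By the triangle inequality, x must be less than 66.1 + 71.1 = 137.2 and greater than |66.1 − 71.1| = 5.0.

5.0 < x < 137.2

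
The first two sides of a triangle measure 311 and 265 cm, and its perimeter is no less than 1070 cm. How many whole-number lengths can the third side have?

Triangle inequality: 46 < x < 576. Perimeter ≥ 1070 gives x ≥ 1070 − 311 − 265 = 494.
So 494 ≤ x < 576; integers 494 through 575: 82 values.

82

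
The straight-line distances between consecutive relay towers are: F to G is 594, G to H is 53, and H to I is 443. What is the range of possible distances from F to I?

The maximum is all hops collinear in one direction: 594 + 53 + 443 = 1090.
The longest hop is 594; the others sum to 496. Folding the others back against it leaves at least 594 − 496 = 98.

98 ≤ FI ≤ 1090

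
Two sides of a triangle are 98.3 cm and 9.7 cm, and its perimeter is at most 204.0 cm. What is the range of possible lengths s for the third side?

88.6 < s ≤ 96.0

Triangle inequality alone gives 88.6 < s < 108.0.
The perimeter condition gives s ≤ 204.0 − 98.3 − 9.7 = 96.0.
Intersecting the two: 88.6 < s ≤ 96.0.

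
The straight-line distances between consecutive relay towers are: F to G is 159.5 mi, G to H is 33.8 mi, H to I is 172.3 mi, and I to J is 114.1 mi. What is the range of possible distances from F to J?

0 ≤ FJ ≤ 479.7 mi

The maximum is all hops collinear in one direction: 159.5 + 33.8 + 172.3 + 114.1 = 479.7.
The longest hop is 172.3; the others sum to 307.4. Since 172.3 ≤ 307.4, the path can fold back on itself completely, so the minimum distance is 0.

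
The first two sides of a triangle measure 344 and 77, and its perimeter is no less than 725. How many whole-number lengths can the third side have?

Triangle inequality: 267 < x < 421. Perimeter ≥ 725 gives x ≥ 725 − 344 − 77 = 304.
So 304 ≤ x < 421; integers 304 through 420: 117 values.

117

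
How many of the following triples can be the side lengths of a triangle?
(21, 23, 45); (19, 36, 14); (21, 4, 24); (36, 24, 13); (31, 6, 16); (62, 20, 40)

(21,23,45): 21+23 ≤ 45 → not valid
(14,19,36): 14+19 ≤ 36 → not valid
(4,21,24): 4+21 > 24 → valid
(13,24,36): 13+24 > 36 → valid
(6,16,31): 6+16 ≤ 31 → not valid
(20,40,62): 20+40 ≤ 62 → not valid
2 of the 6 triples form a triangle.

2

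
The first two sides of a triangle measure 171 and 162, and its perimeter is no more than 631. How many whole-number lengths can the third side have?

Triangle inequality: 9 < x < 333. Perimeter ≤ 631 gives x ≤ 631 − 171 − 162 = 298.
So 9 < x ≤ 298; integers 10 through 298: 289 values.

289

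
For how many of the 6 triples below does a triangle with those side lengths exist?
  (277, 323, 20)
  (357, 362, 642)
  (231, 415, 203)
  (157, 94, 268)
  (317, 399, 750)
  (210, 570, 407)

3

(20,277,323): 20+277 ≤ 323 → not valid
(357,362,642): 357+362 > 642 → valid
(203,231,415): 203+231 > 415 → valid
(94,157,268): 94+157 ≤ 268 → not valid
(317,399,750): 317+399 ≤ 750 → not valid
(210,407,570): 210+407 > 570 → valid
3 of the 6 triples form a triangle.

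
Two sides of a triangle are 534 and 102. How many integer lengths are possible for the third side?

203

The third side lies in the open interval (432, 636).
Integers from 433 to 635 inclusive: 635 − 433 + 1 = 203.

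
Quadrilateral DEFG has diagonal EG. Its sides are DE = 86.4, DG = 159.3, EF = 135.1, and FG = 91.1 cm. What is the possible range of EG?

72.9 < EG < 226.2

From triangle DEG: |86.4 − 159.3| < EG < 86.4 + 159.3, i.e. 72.9 < EG < 245.7.
From triangle FEG: 44.0 < EG < 226.2.
Both must hold, so EG lies in the intersection.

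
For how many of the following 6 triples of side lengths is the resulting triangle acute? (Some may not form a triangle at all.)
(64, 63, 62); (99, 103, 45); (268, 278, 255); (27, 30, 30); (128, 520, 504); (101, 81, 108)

(64,63,62): 62²+63² = 7813 > 4096 = 64² → acute
(99,103,45): 45²+99² = 11826 > 10609 = 103² → acute
(268,278,255): 255²+268² = 136849 > 77284 = 278² → acute
(27,30,30): 27²+30² = 1629 > 900 = 30² → acute
(128,520,504): 128²+504² = 270400 = 520² → right
(101,81,108): 81²+101² = 16762 > 11664 = 108² → acute
5 of the 6 are acute.

5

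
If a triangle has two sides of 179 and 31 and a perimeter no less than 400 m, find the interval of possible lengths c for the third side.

190 ≤ c < 210 m

Triangle inequality alone gives 148 < c < 210.
The perimeter condition gives c ≥ 400 − 179 − 31 = 190.
Intersecting the two: 190 ≤ c < 210.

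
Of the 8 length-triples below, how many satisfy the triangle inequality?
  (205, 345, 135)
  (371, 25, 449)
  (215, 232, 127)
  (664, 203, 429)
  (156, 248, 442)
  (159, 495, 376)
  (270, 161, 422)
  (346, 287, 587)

(135,205,345): 135+205 ≤ 345 → not valid
(25,371,449): 25+371 ≤ 449 → not valid
(127,215,232): 127+215 > 232 → valid
(203,429,664): 203+429 ≤ 664 → not valid
(156,248,442): 156+248 ≤ 442 → not valid
(159,376,495): 159+376 > 495 → valid
(161,270,422): 161+270 > 422 → valid
(287,346,587): 287+346 > 587 → valid
4 of the 8 triples form a triangle.

4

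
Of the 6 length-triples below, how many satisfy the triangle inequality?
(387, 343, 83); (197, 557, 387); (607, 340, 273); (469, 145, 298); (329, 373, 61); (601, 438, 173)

(83,343,387): 83+343 > 387 → valid
(197,387,557): 197+387 > 557 → valid
(273,340,607): 273+340 > 607 → valid
(145,298,469): 145+298 ≤ 469 → not valid
(61,329,373): 61+329 > 373 → valid
(173,438,601): 173+438 > 601 → valid
5 of the 6 triples form a triangle.

5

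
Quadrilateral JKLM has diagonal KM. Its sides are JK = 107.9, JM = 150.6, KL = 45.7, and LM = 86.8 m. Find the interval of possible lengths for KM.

From triangle JKM: |107.9 − 150.6| < KM < 107.9 + 150.6, i.e. 42.7 < KM < 258.5.
From triangle LKM: 41.1 < KM < 132.5.
Both must hold, so KM lies in the intersection.

42.7 < KM < 132.5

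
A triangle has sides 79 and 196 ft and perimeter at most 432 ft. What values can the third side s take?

117 < s ≤ 157

Triangle inequality alone gives 117 < s < 275.
The perimeter condition gives s ≤ 432 − 79 − 196 = 157.
Intersecting the two: 117 < s ≤ 157.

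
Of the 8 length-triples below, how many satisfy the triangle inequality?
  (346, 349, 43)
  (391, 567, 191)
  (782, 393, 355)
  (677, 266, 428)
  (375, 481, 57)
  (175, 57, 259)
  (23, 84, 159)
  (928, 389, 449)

(43,346,349): 43+346 > 349 → valid
(191,391,567): 191+391 > 567 → valid
(355,393,782): 355+393 ≤ 782 → not valid
(266,428,677): 266+428 > 677 → valid
(57,375,481): 57+375 ≤ 481 → not valid
(57,175,259): 57+175 ≤ 259 → not valid
(23,84,159): 23+84 ≤ 159 → not valid
(389,449,928): 389+449 ≤ 928 → not valid
3 of the 8 triples form a triangle.

3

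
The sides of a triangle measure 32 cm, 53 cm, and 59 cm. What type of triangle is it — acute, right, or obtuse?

acute

Compare the square of the longest side to the sum of squares of the other two: 32² + 53² = 3833 > 3481 = 59².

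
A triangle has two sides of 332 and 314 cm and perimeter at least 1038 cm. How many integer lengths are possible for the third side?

254

Triangle inequality: 18 < x < 646. Perimeter ≥ 1038 gives x ≥ 1038 − 332 − 314 = 392.
So 392 ≤ x < 646; integers 392 through 645: 254 values.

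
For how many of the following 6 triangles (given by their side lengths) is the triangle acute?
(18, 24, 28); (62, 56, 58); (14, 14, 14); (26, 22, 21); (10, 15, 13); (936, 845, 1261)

5

(18,24,28): 18²+24² = 900 > 784 = 28² → acute
(62,56,58): 56²+58² = 6500 > 3844 = 62² → acute
(14,14,14): 14²+14² = 392 > 196 = 14² → acute
(26,22,21): 21²+22² = 925 > 676 = 26² → acute
(10,15,13): 10²+13² = 269 > 225 = 15² → acute
(936,845,1261): 845²+936² = 1590121 = 1261² → right
5 of the 6 are acute.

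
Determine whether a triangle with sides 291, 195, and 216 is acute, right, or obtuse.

right

Compare the square of the longest side to the sum of squares of the other two: 195² + 216² = 84681 = 291².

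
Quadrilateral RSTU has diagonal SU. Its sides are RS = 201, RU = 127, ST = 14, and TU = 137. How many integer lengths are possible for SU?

From triangle RSU: 74 < SU < 328.
From triangle TSU: 123 < SU < 151.
Intersection: 123 < SU < 151, so integers 124 through 150: 27 values.

27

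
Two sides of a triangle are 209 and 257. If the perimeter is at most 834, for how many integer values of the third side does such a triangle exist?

320

Triangle inequality: 48 < x < 466. Perimeter ≤ 834 gives x ≤ 834 − 209 − 257 = 368.
So 48 < x ≤ 368; integers 49 through 368: 320 values.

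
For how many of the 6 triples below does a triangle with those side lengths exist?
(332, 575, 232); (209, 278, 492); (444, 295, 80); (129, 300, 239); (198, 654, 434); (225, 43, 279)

1

(232,332,575): 232+332 ≤ 575 → not valid
(209,278,492): 209+278 ≤ 492 → not valid
(80,295,444): 80+295 ≤ 444 → not valid
(129,239,300): 129+239 > 300 → valid
(198,434,654): 198+434 ≤ 654 → not valid
(43,225,279): 43+225 ≤ 279 → not valid
1 of the 6 triples forms a triangle.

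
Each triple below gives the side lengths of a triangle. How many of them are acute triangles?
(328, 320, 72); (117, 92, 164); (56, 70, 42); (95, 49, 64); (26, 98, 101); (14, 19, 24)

(328,320,72): 72²+320² = 107584 = 328² → right
(117,92,164): 92²+117² = 22153 < 26896 = 164² → obtuse
(56,70,42): 42²+56² = 4900 = 70² → right
(95,49,64): 49²+64² = 6497 < 9025 = 95² → obtuse
(26,98,101): 26²+98² = 10280 > 10201 = 101² → acute
(14,19,24): 14²+19² = 557 < 576 = 24² → obtuse
1 of the 6 is acute.

1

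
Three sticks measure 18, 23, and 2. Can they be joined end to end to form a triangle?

No

The longest side is 23, but the other two sum to only 20.
20 < 23, so the triangle inequality fails.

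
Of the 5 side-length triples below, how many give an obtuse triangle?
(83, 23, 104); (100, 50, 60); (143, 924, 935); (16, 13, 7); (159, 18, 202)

3

(83,23,104): 23²+83² = 7418 < 10816 = 104² → obtuse
(100,50,60): 50²+60² = 6100 < 10000 = 100² → obtuse
(143,924,935): 143²+924² = 874225 = 935² → right
(16,13,7): 7²+13² = 218 < 256 = 16² → obtuse
(159,18,202): 18+159 ≤ 202, not a triangle
3 of the 5 are obtuse.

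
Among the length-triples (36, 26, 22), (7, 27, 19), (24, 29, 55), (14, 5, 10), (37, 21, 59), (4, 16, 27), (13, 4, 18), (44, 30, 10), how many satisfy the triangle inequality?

2

(22,26,36): 22+26 > 36 → valid
(7,19,27): 7+19 ≤ 27 → not valid
(24,29,55): 24+29 ≤ 55 → not valid
(5,10,14): 5+10 > 14 → valid
(21,37,59): 21+37 ≤ 59 → not valid
(4,16,27): 4+16 ≤ 27 → not valid
(4,13,18): 4+13 ≤ 18 → not valid
(10,30,44): 10+30 ≤ 44 → not valid
2 of the 8 triples form a triangle.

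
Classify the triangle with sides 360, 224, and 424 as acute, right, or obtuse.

Compare the square of the longest side to the sum of squares of the other two: 224² + 360² = 179776 = 424².

right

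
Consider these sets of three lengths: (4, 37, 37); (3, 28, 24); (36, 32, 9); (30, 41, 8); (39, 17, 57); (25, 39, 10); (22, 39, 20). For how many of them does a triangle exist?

(4,37,37): 4+37 > 37 → valid
(3,24,28): 3+24 ≤ 28 → not valid
(9,32,36): 9+32 > 36 → valid
(8,30,41): 8+30 ≤ 41 → not valid
(17,39,57): 17+39 ≤ 57 → not valid
(10,25,39): 10+25 ≤ 39 → not valid
(20,22,39): 20+22 > 39 → valid
3 of the 7 triples form a triangle.

3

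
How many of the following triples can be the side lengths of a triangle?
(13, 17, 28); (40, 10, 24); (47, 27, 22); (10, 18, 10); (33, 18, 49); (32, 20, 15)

5

(13,17,28): 13+17 > 28 → valid
(10,24,40): 10+24 ≤ 40 → not valid
(22,27,47): 22+27 > 47 → valid
(10,10,18): 10+10 > 18 → valid
(18,33,49): 18+33 > 49 → valid
(15,20,32): 15+20 > 32 → valid
5 of the 6 triples form a triangle.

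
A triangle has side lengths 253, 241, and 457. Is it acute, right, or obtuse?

obtuse

Compare the square of the longest side to the sum of squares of the other two: 241² + 253² = 122090 < 208849 = 457².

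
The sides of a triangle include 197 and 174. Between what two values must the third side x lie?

23 < x < 371

By the triangle inequality, x must be less than 197 + 174 = 371 and greater than |197 − 174| = 23.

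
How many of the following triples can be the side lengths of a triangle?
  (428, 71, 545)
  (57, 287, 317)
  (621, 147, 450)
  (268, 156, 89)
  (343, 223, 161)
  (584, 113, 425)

2

(71,428,545): 71+428 ≤ 545 → not valid
(57,287,317): 57+287 > 317 → valid
(147,450,621): 147+450 ≤ 621 → not valid
(89,156,268): 89+156 ≤ 268 → not valid
(161,223,343): 161+223 > 343 → valid
(113,425,584): 113+425 ≤ 584 → not valid
2 of the 6 triples form a triangle.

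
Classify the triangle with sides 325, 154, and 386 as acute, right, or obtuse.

Compare the square of the longest side to the sum of squares of the other two: 154² + 325² = 129341 < 148996 = 386².

obtuse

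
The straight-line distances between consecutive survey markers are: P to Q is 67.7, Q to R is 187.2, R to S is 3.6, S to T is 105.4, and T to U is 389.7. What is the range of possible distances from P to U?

25.8 ≤ PU ≤ 753.6

The maximum is all hops collinear in one direction: 67.7 + 187.2 + 3.6 + 105.4 + 389.7 = 753.6.
The longest hop is 389.7; the others sum to 363.9. Folding the others back against it leaves at least 389.7 − 363.9 = 25.8.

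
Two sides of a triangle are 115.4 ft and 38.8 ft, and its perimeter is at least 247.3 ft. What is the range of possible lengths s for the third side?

93.1 ≤ s < 154.2

Triangle inequality alone gives 76.6 < s < 154.2.
The perimeter condition gives s ≥ 247.3 − 115.4 − 38.8 = 93.1.
Intersecting the two: 93.1 ≤ s < 154.2.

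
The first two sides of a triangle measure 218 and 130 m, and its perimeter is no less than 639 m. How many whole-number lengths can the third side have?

Triangle inequality: 88 < x < 348. Perimeter ≥ 639 gives x ≥ 639 − 218 − 130 = 291.
So 291 ≤ x < 348; integers 291 through 347: 57 values.

57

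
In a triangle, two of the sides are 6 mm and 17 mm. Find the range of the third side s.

11 < s < 23

By the triangle inequality, s must be less than 6 + 17 = 23 and greater than |6 − 17| = 11.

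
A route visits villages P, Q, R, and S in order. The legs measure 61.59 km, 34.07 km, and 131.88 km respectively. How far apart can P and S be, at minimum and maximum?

36.22 ≤ PS ≤ 227.54 km

The maximum is all hops collinear in one direction: 61.59 + 34.07 + 131.88 = 227.54.
The longest hop is 131.88; the others sum to 95.66. Folding the others back against it leaves at least 131.88 − 95.66 = 36.22.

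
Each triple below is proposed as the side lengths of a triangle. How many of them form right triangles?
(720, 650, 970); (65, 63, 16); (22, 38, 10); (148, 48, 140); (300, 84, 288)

4

(720,650,970): 650²+720² = 940900 = 970² → right
(65,63,16): 16²+63² = 4225 = 65² → right
(22,38,10): 10+22 ≤ 38, not a triangle
(148,48,140): 48²+140² = 21904 = 148² → right
(300,84,288): 84²+288² = 90000 = 300² → right
4 of the 5 are right.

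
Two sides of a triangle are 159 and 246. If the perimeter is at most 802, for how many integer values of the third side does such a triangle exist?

Triangle inequality: 87 < x < 405. Perimeter ≤ 802 gives x ≤ 802 − 159 − 246 = 397.
So 87 < x ≤ 397; integers 88 through 397: 310 values.

310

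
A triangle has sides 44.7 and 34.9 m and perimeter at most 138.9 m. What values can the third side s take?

Triangle inequality alone gives 9.8 < s < 79.6.
The perimeter condition gives s ≤ 138.9 − 44.7 − 34.9 = 59.3.
Intersecting the two: 9.8 < s ≤ 59.3.

9.8 < s ≤ 59.3 m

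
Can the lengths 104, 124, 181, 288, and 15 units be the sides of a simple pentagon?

Yes

A pentagon exists iff every side is shorter than the sum of the others — equivalently, the longest side is less than the sum of the rest.
Longest side 288 < 424 (sum of the remaining 4), so yes.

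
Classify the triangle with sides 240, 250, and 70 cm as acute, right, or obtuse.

Compare the square of the longest side to the sum of squares of the other two: 70² + 240² = 62500 = 250².

right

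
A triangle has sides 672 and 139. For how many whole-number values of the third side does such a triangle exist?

277

The third side lies in the open interval (533, 811).
Integers from 534 to 810 inclusive: 810 − 534 + 1 = 277.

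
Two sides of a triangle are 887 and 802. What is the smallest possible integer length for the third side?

86

The third side must be strictly greater than |887 − 802| = 85.
The smallest integer above 85 is 86.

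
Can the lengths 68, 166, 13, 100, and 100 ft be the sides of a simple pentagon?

A pentagon exists iff every side is shorter than the sum of the others — equivalently, the longest side is less than the sum of the rest.
Longest side 166 < 281 (sum of the remaining 4), so yes.

Yes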